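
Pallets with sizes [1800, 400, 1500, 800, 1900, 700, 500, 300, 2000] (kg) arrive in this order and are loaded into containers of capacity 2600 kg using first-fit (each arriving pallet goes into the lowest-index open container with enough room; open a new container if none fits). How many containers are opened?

  1800 → container 1 (new)  [load 1800/2600]
  400 → container 1  [load 2200/2600]
  1500 → container 2 (new)  [load 1500/2600]
  800 → container 2  [load 2300/2600]
  1900 → container 3 (new)  [load 1900/2600]
  700 → container 3  [load 2600/2600]
  500 → container 4 (new)  [load 500/2600]
  300 → container 1  [load 2500/2600]
  2000 → container 4  [load 2500/2600]
4 containers opened.

4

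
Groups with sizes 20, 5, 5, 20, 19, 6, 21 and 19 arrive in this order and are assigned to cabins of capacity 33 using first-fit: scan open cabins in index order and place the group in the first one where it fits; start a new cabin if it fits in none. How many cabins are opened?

  20 → cabin 1 (new)  [load 20/33]
  5 → cabin 1  [load 25/33]
  5 → cabin 1  [load 30/33]
  20 → cabin 2 (new)  [load 20/33]
  19 → cabin 3 (new)  [load 19/33]
  6 → cabin 2  [load 26/33]
  21 → cabin 4 (new)  [load 21/33]
  19 → cabin 5 (new)  [load 19/33]
5 cabins opened.

5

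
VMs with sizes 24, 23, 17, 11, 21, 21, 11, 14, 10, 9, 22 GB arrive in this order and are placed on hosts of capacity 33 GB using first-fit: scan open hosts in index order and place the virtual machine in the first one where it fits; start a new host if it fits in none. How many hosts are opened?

7

  24 → host 1 (new)  [load 24/33]
  23 → host 2 (new)  [load 23/33]
  17 → host 3 (new)  [load 17/33]
  11 → host 3  [load 28/33]
  21 → host 4 (new)  [load 21/33]
  21 → host 5 (new)  [load 21/33]
  11 → host 4  [load 32/33]
  14 → host 6 (new)  [load 14/33]
  10 → host 2  [load 33/33]
  9 → host 1  [load 33/33]
  22 → host 7 (new)  [load 22/33]
7 hosts opened.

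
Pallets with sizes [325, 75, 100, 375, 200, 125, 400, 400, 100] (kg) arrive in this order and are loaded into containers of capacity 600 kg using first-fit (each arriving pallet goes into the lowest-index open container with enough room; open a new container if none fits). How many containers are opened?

  325 → container 1 (new)  [load 325/600]
  75 → container 1  [load 400/600]
  100 → container 1  [load 500/600]
  375 → container 2 (new)  [load 375/600]
  200 → container 2  [load 575/600]
  125 → container 3 (new)  [load 125/600]
  400 → container 3  [load 525/600]
  400 → container 4 (new)  [load 400/600]
  100 → container 1  [load 600/600]
4 containers opened.

4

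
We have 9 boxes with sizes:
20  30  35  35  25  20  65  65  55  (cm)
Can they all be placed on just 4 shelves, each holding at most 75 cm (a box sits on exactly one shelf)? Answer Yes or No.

Total = 350 cm; ⌈350/75⌉ = 5.
At least 5 shelves are required, but only 4 are allowed.

No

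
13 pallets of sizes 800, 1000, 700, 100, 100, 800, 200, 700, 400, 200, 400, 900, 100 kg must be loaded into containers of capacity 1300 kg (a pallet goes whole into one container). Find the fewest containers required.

6

Total = 1000 + 900 + 800 + 800 + 700 + 700 + 400 + 400 + 200 + 200 + 100 + 100 + 100 = 6400 kg.
Lower bound: ⌈6400/1300⌉ = 5 containers.
Also, 6 pallets each exceed 650 kg, and no two of those can share a container, so at least 6 containers are needed.
A packing using 6 containers:
  container 1: 1000 + 200 + 100 = 1300
  container 2: 900 + 400 = 1300
  container 3: 800 + 400 + 100 = 1300
  container 4: 800 + 200 + 100 = 1100
  container 5: 700 = 700
  container 6: 700 = 700
This matches the lower bound, so 6 is optimal.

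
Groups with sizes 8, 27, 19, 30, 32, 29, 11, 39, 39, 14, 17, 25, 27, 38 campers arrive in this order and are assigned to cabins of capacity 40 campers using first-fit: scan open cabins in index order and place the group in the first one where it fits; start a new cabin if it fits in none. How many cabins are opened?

  8 → cabin 1 (new)  [load 8/40]
  27 → cabin 1  [load 35/40]
  19 → cabin 2 (new)  [load 19/40]
  30 → cabin 3 (new)  [load 30/40]
  32 → cabin 4 (new)  [load 32/40]
  29 → cabin 5 (new)  [load 29/40]
  11 → cabin 2  [load 30/40]
  39 → cabin 6 (new)  [load 39/40]
  39 → cabin 7 (new)  [load 39/40]
  14 → cabin 8 (new)  [load 14/40]
  17 → cabin 8  [load 31/40]
  25 → cabin 9 (new)  [load 25/40]
  27 → cabin 10 (new)  [load 27/40]
  38 → cabin 11 (new)  [load 38/40]
11 cabins opened.

11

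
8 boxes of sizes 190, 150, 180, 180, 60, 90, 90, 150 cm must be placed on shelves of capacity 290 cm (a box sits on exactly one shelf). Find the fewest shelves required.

5

Total = 190 + 180 + 180 + 150 + 150 + 90 + 90 + 60 = 1090 cm.
Lower bound: ⌈1090/290⌉ = 4 shelves.
Also, 5 boxes each exceed 145 cm, and no two of those can share a shelf, so at least 5 shelves are needed.
A packing using 5 shelves:
  shelf 1: 190 + 90 = 280
  shelf 2: 180 + 90 = 270
  shelf 3: 180 + 60 = 240
  shelf 4: 150 = 150
  shelf 5: 150 = 150
This matches the lower bound, so 5 is optimal.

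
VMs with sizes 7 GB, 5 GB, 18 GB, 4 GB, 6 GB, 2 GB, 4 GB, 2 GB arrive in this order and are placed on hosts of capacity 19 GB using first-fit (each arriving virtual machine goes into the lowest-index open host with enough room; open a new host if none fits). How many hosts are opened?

  7 → host 1 (new)  [load 7/19]
  5 → host 1  [load 12/19]
  18 → host 2 (new)  [load 18/19]
  4 → host 1  [load 16/19]
  6 → host 3 (new)  [load 6/19]
  2 → host 1  [load 18/19]
  4 → host 3  [load 10/19]
  2 → host 3  [load 12/19]
3 hosts opened.

3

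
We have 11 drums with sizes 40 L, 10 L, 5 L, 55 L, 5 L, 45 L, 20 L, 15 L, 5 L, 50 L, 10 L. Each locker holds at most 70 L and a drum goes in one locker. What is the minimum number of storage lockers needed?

Total = 55 + 50 + 45 + 40 + 20 + 15 + 10 + 10 + 5 + 5 + 5 = 260 L.
Lower bound: ⌈260/70⌉ = 4 storage lockers.
A packing using 4 storage lockers:
  locker 1: 55 + 15 = 70
  locker 2: 50 + 20 = 70
  locker 3: 45 + 10 + 10 + 5 = 70
  locker 4: 40 + 5 + 5 = 50
This matches the lower bound, so 4 is optimal.

4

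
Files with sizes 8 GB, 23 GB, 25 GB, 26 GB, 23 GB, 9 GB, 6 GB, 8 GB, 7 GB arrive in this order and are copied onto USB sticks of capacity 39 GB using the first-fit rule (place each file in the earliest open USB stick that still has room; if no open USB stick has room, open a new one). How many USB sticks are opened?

  8 → USB stick 1 (new)  [load 8/39]
  23 → USB stick 1  [load 31/39]
  25 → USB stick 2 (new)  [load 25/39]
  26 → USB stick 3 (new)  [load 26/39]
  23 → USB stick 4 (new)  [load 23/39]
  9 → USB stick 2  [load 34/39]
  6 → USB stick 1  [load 37/39]
  8 → USB stick 3  [load 34/39]
  7 → USB stick 4  [load 30/39]
4 USB sticks opened.

4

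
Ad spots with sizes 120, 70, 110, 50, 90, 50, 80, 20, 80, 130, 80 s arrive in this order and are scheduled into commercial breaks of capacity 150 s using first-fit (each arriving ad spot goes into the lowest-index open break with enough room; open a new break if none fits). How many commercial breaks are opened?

  120 → break 1 (new)  [load 120/150]
  70 → break 2 (new)  [load 70/150]
  110 → break 3 (new)  [load 110/150]
  50 → break 2  [load 120/150]
  90 → break 4 (new)  [load 90/150]
  50 → break 4  [load 140/150]
  80 → break 5 (new)  [load 80/150]
  20 → break 1  [load 140/150]
  80 → break 6 (new)  [load 80/150]
  130 → break 7 (new)  [load 130/150]
  80 → break 8 (new)  [load 80/150]
8 commercial breaks opened.

8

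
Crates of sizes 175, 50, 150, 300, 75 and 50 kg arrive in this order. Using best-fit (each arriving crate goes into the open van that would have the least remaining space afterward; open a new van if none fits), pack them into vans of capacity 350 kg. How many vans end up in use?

3

  175 → van 1 (new)  [load 175/350]
  50 → van 1  [load 225/350]
  150 → van 2 (new)  [load 150/350]
  300 → van 3 (new)  [load 300/350]
  75 → van 1  [load 300/350]
  50 → van 1  [load 350/350]
3 vans opened.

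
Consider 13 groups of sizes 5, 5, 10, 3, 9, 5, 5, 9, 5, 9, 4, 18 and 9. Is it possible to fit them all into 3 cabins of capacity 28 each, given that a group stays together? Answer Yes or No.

No

Total = 96; ⌈96/28⌉ = 4.
At least 4 cabins are required, but only 3 are allowed.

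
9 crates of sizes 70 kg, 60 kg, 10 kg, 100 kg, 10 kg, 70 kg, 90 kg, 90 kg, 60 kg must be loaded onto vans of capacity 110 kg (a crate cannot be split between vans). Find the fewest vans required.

7

Total = 100 + 90 + 90 + 70 + 70 + 60 + 60 + 10 + 10 = 560 kg.
Lower bound: ⌈560/110⌉ = 6 vans.
Also, 7 crates each exceed 55 kg, and no two of those can share a van, so at least 7 vans are needed.
A packing using 7 vans:
  van 1: 100 + 10 = 110
  van 2: 90 + 10 = 100
  van 3: 90 = 90
  van 4: 70 = 70
  van 5: 70 = 70
  van 6: 60 = 60
  van 7: 60 = 60
This matches the lower bound, so 7 is optimal.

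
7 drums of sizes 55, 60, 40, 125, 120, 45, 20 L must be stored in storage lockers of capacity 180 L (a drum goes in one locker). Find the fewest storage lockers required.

3

Total = 125 + 120 + 60 + 55 + 45 + 40 + 20 = 465 L.
Lower bound: ⌈465/180⌉ = 3 storage lockers.
A packing using 3 storage lockers:
  locker 1: 125 + 55 = 180
  locker 2: 120 + 60 = 180
  locker 3: 45 + 40 + 20 = 105
This matches the lower bound, so 3 is optimal.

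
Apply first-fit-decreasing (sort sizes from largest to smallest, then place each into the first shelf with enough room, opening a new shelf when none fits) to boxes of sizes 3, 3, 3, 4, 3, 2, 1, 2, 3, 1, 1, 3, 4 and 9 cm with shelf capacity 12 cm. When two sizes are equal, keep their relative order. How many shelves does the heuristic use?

Sorted descending: 9, 4, 4, 3, 3, 3, 3, 3, 3, 2, 2, 1, 1, 1.
  9 → shelf 1 (new)  [load 9/12]
  4 → shelf 2 (new)  [load 4/12]
  4 → shelf 2  [load 8/12]
  3 → shelf 1  [load 12/12]
  3 → shelf 2  [load 11/12]
  3 → shelf 3 (new)  [load 3/12]
  3 → shelf 3  [load 6/12]
  3 → shelf 3  [load 9/12]
  3 → shelf 3  [load 12/12]
  2 → shelf 4 (new)  [load 2/12]
  2 → shelf 4  [load 4/12]
  1 → shelf 2  [load 12/12]
  1 → shelf 4  [load 5/12]
  1 → shelf 4  [load 6/12]
4 shelves opened.

4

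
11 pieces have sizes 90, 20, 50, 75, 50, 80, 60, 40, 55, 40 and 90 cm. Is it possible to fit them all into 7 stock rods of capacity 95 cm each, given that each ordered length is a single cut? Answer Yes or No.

Total = 650 cm; ⌈650/95⌉ = 7.
8 pieces each exceed half the capacity and cannot share a stock rod, forcing at least 8 stock rods.
At least 8 stock rods are required, but only 7 are allowed.

No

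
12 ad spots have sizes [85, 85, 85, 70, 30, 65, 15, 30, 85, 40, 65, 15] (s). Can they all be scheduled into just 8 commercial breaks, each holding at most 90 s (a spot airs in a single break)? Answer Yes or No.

No

Total = 670 s; ⌈670/90⌉ = 8.
The bound of 8 does not rule out 8, but exhaustive search shows no assignment into 8 commercial breaks of capacity 90 s exists — the minimum is 9.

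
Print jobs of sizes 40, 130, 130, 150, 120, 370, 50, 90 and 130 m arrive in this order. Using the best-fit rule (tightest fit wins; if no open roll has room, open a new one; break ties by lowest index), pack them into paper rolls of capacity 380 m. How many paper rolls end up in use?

  40 → roll 1 (new)  [load 40/380]
  130 → roll 1  [load 170/380]
  130 → roll 1  [load 300/380]
  150 → roll 2 (new)  [load 150/380]
  120 → roll 2  [load 270/380]
  370 → roll 3 (new)  [load 370/380]
  50 → roll 1  [load 350/380]
  90 → roll 2  [load 360/380]
  130 → roll 4 (new)  [load 130/380]
4 paper rolls opened.

4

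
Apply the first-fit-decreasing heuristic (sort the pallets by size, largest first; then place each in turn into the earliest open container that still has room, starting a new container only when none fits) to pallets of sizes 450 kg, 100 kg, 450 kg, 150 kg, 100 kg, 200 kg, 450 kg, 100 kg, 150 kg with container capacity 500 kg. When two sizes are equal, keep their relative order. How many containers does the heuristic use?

5

Sorted descending: 450, 450, 450, 200, 150, 150, 100, 100, 100.
  450 → container 1 (new)  [load 450/500]
  450 → container 2 (new)  [load 450/500]
  450 → container 3 (new)  [load 450/500]
  200 → container 4 (new)  [load 200/500]
  150 → container 4  [load 350/500]
  150 → container 4  [load 500/500]
  100 → container 5 (new)  [load 100/500]
  100 → container 5  [load 200/500]
  100 → container 5  [load 300/500]
5 containers opened.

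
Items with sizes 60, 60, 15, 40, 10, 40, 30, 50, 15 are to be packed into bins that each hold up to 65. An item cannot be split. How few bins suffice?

6

Total = 60 + 60 + 50 + 40 + 40 + 30 + 15 + 15 + 10 = 320.
Lower bound: ⌈320/65⌉ = 5 bins.
A packing using 6 bins:
  bin 1: 60 = 60
  bin 2: 60 = 60
  bin 3: 50 + 15 = 65
  bin 4: 40 + 15 + 10 = 65
  bin 5: 40 = 40
  bin 6: 30 = 30
No arrangement into 5 bins stays within capacity, so 6 is optimal.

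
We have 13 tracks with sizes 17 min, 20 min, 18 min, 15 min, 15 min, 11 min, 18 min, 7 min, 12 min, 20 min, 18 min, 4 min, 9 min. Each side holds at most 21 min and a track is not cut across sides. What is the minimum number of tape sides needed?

Total = 20 + 20 + 18 + 18 + 18 + 17 + 15 + 15 + 12 + 11 + 9 + 7 + 4 = 184 min.
Lower bound: ⌈184/21⌉ = 9 tape sides.
Also, 10 tracks each exceed 21/2 min, and no two of those can share a side, so at least 10 tape sides are needed.
A packing using 10 tape sides:
  side 1: 20 = 20
  side 2: 20 = 20
  side 3: 18 = 18
  side 4: 18 = 18
  side 5: 18 = 18
  side 6: 17 + 4 = 21
  side 7: 15 = 15
  side 8: 15 = 15
  side 9: 12 + 9 = 21
  side 10: 11 + 7 = 18
This matches the lower bound, so 10 is optimal.

10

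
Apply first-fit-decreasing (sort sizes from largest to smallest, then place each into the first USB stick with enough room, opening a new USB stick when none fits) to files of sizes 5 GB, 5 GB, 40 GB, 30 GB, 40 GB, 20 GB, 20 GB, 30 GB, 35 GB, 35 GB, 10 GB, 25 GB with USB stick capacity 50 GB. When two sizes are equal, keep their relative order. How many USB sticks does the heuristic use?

Sorted descending: 40, 40, 35, 35, 30, 30, 25, 20, 20, 10, 5, 5.
  40 → USB stick 1 (new)  [load 40/50]
  40 → USB stick 2 (new)  [load 40/50]
  35 → USB stick 3 (new)  [load 35/50]
  35 → USB stick 4 (new)  [load 35/50]
  30 → USB stick 5 (new)  [load 30/50]
  30 → USB stick 6 (new)  [load 30/50]
  25 → USB stick 7 (new)  [load 25/50]
  20 → USB stick 5  [load 50/50]
  20 → USB stick 6  [load 50/50]
  10 → USB stick 1  [load 50/50]
  5 → USB stick 2  [load 45/50]
  5 → USB stick 2  [load 50/50]
7 USB sticks opened.

7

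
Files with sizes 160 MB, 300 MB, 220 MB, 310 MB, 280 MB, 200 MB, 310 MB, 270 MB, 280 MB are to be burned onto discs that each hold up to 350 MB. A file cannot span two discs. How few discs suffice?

Total = 310 + 310 + 300 + 280 + 280 + 270 + 220 + 200 + 160 = 2330 MB.
Lower bound: ⌈2330/350⌉ = 7 discs.
Also, 8 files each exceed 175 MB, and no two of those can share a disc, so at least 8 discs are needed.
A packing using 9 discs:
  disc 1: 310 = 310
  disc 2: 310 = 310
  disc 3: 300 = 300
  disc 4: 280 = 280
  disc 5: 280 = 280
  disc 6: 270 = 270
  disc 7: 220 = 220
  disc 8: 200 = 200
  disc 9: 160 = 160
No arrangement into 8 discs stays within capacity, so 9 is optimal.

9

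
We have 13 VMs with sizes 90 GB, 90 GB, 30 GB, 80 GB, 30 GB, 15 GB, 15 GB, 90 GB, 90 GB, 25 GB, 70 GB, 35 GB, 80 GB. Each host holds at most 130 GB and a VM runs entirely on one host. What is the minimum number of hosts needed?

7

Total = 90 + 90 + 90 + 90 + 80 + 80 + 70 + 35 + 30 + 30 + 25 + 15 + 15 = 740 GB.
Lower bound: ⌈740/130⌉ = 6 hosts.
Also, 7 VMs each exceed 65 GB, and no two of those can share a host, so at least 7 hosts are needed.
A packing using 7 hosts:
  host 1: 90 + 35 = 125
  host 2: 90 + 30 = 120
  host 3: 90 + 30 = 120
  host 4: 90 + 25 + 15 = 130
  host 5: 80 + 15 = 95
  host 6: 80 = 80
  host 7: 70 = 70
This matches the lower bound, so 7 is optimal.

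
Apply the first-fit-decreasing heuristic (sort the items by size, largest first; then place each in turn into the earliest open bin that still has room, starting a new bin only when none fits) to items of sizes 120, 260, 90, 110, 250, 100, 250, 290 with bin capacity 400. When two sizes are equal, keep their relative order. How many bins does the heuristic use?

4

Sorted descending: 290, 260, 250, 250, 120, 110, 100, 90.
  290 → bin 1 (new)  [load 290/400]
  260 → bin 2 (new)  [load 260/400]
  250 → bin 3 (new)  [load 250/400]
  250 → bin 4 (new)  [load 250/400]
  120 → bin 2  [load 380/400]
  110 → bin 1  [load 400/400]
  100 → bin 3  [load 350/400]
  90 → bin 4  [load 340/400]
4 bins opened.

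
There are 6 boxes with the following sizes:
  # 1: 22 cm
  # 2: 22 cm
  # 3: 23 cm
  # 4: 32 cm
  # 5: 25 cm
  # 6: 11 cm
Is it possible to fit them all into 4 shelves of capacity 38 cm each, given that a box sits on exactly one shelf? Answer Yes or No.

Total = 135 cm; ⌈135/38⌉ = 4.
5 boxes each exceed half the capacity and cannot share a shelf, forcing at least 5 shelves.
At least 5 shelves are required, but only 4 are allowed.

No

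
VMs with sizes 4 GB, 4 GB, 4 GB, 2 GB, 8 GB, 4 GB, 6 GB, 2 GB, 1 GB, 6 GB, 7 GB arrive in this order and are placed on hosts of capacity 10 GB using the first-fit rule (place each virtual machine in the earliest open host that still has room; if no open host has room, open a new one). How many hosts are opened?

6

  4 → host 1 (new)  [load 4/10]
  4 → host 1  [load 8/10]
  4 → host 2 (new)  [load 4/10]
  2 → host 1  [load 10/10]
  8 → host 3 (new)  [load 8/10]
  4 → host 2  [load 8/10]
  6 → host 4 (new)  [load 6/10]
  2 → host 2  [load 10/10]
  1 → host 3  [load 9/10]
  6 → host 5 (new)  [load 6/10]
  7 → host 6 (new)  [load 7/10]
6 hosts opened.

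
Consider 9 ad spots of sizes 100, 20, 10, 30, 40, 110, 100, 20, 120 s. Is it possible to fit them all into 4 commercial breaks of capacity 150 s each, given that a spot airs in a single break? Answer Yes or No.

A valid assignment using 4 commercial breaks:
  break 1: 120 + 30 = 150
  break 2: 110 + 40 = 150
  break 3: 100 + 20 + 20 + 10 = 150
  break 4: 100 = 100
Every load is within 150 s, so 4 commercial breaks suffice.

Yes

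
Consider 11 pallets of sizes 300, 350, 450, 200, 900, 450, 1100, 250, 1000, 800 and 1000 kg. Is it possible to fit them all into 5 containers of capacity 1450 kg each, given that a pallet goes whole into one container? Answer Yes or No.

Yes

A valid assignment using 5 containers:
  container 1: 1100 + 350 = 1450
  container 2: 1000 + 450 = 1450
  container 3: 1000 + 450 = 1450
  container 4: 900 + 300 + 250 = 1450
  container 5: 800 + 200 = 1000
Every load is within 1450 kg, so 5 containers suffice.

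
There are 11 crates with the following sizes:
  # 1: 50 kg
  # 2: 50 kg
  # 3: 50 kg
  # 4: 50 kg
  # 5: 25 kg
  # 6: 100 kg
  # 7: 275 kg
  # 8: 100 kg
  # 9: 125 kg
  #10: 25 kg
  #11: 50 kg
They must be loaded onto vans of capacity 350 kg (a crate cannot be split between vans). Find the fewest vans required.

Total = 275 + 125 + 100 + 100 + 50 + 50 + 50 + 50 + 50 + 25 + 25 = 900 kg.
Lower bound: ⌈900/350⌉ = 3 vans.
A packing using 3 vans:
  van 1: 275 + 50 + 25 = 350
  van 2: 125 + 100 + 100 + 25 = 350
  van 3: 50 + 50 + 50 + 50 = 200
This matches the lower bound, so 3 is optimal.

3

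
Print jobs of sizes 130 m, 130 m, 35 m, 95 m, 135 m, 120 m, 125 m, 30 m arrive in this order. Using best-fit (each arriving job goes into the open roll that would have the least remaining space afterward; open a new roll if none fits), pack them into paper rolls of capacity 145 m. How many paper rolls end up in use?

  130 → roll 1 (new)  [load 130/145]
  130 → roll 2 (new)  [load 130/145]
  35 → roll 3 (new)  [load 35/145]
  95 → roll 3  [load 130/145]
  135 → roll 4 (new)  [load 135/145]
  120 → roll 5 (new)  [load 120/145]
  125 → roll 6 (new)  [load 125/145]
  30 → roll 7 (new)  [load 30/145]
7 paper rolls opened.

7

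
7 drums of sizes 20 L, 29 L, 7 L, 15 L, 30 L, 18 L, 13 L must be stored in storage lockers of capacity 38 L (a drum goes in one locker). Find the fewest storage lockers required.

Total = 30 + 29 + 20 + 18 + 15 + 13 + 7 = 132 L.
Lower bound: ⌈132/38⌉ = 4 storage lockers.
A packing using 4 storage lockers:
  locker 1: 30 + 7 = 37
  locker 2: 29 = 29
  locker 3: 20 + 18 = 38
  locker 4: 15 + 13 = 28
This matches the lower bound, so 4 is optimal.

4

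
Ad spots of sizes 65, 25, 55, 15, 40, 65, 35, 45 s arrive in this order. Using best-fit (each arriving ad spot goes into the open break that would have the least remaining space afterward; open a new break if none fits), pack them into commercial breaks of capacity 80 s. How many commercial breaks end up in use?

5

  65 → break 1 (new)  [load 65/80]
  25 → break 2 (new)  [load 25/80]
  55 → break 2  [load 80/80]
  15 → break 1  [load 80/80]
  40 → break 3 (new)  [load 40/80]
  65 → break 4 (new)  [load 65/80]
  35 → break 3  [load 75/80]
  45 → break 5 (new)  [load 45/80]
5 commercial breaks opened.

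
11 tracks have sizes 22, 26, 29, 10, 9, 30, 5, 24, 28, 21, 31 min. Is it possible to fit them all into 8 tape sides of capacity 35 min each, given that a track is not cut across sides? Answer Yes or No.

Yes

A valid assignment using 8 tape sides:
  side 1: 31 = 31
  side 2: 30 + 5 = 35
  side 3: 29 = 29
  side 4: 28 = 28
  side 5: 26 + 9 = 35
  side 6: 24 + 10 = 34
  side 7: 22 = 22
  side 8: 21 = 21
Every load is within 35 min, so 8 tape sides suffice.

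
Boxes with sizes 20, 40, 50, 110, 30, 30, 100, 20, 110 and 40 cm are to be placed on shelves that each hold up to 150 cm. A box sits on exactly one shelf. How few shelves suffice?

Total = 110 + 110 + 100 + 50 + 40 + 40 + 30 + 30 + 20 + 20 = 550 cm.
Lower bound: ⌈550/150⌉ = 4 shelves.
A packing using 4 shelves:
  shelf 1: 110 + 40 = 150
  shelf 2: 110 + 40 = 150
  shelf 3: 100 + 50 = 150
  shelf 4: 30 + 30 + 20 + 20 = 100
This matches the lower bound, so 4 is optimal.

4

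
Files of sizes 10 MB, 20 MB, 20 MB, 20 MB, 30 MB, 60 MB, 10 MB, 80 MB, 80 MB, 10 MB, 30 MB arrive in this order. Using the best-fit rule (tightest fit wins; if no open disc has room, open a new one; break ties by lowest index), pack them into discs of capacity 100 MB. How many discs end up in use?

4

  10 → disc 1 (new)  [load 10/100]
  20 → disc 1  [load 30/100]
  20 → disc 1  [load 50/100]
  20 → disc 1  [load 70/100]
  30 → disc 1  [load 100/100]
  60 → disc 2 (new)  [load 60/100]
  10 → disc 2  [load 70/100]
  80 → disc 3 (new)  [load 80/100]
  80 → disc 4 (new)  [load 80/100]
  10 → disc 3  [load 90/100]
  30 → disc 2  [load 100/100]
4 discs opened.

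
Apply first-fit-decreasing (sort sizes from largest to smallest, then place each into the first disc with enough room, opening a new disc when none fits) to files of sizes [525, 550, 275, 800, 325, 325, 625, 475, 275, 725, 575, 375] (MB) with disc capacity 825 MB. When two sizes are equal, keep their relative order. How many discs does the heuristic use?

8

Sorted descending: 800, 725, 625, 575, 550, 525, 475, 375, 325, 325, 275, 275.
  800 → disc 1 (new)  [load 800/825]
  725 → disc 2 (new)  [load 725/825]
  625 → disc 3 (new)  [load 625/825]
  575 → disc 4 (new)  [load 575/825]
  550 → disc 5 (new)  [load 550/825]
  525 → disc 6 (new)  [load 525/825]
  475 → disc 7 (new)  [load 475/825]
  375 → disc 8 (new)  [load 375/825]
  325 → disc 7  [load 800/825]
  325 → disc 8  [load 700/825]
  275 → disc 5  [load 825/825]
  275 → disc 6  [load 800/825]
8 discs opened.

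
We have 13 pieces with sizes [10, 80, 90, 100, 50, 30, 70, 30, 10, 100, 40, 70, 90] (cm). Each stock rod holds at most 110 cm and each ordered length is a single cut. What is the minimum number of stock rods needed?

8

Total = 100 + 100 + 90 + 90 + 80 + 70 + 70 + 50 + 40 + 30 + 30 + 10 + 10 = 770 cm.
Lower bound: ⌈770/110⌉ = 7 stock rods.
A packing using 8 stock rods:
  stock rod 1: 100 + 10 = 110
  stock rod 2: 100 + 10 = 110
  stock rod 3: 90 = 90
  stock rod 4: 90 = 90
  stock rod 5: 80 + 30 = 110
  stock rod 6: 70 + 40 = 110
  stock rod 7: 70 + 30 = 100
  stock rod 8: 50 = 50
No arrangement into 7 stock rods stays within capacity, so 8 is optimal.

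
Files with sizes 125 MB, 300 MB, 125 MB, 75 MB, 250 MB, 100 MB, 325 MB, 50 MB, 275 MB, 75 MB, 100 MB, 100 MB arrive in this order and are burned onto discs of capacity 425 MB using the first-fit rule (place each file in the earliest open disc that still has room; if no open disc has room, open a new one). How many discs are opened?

5

  125 → disc 1 (new)  [load 125/425]
  300 → disc 1  [load 425/425]
  125 → disc 2 (new)  [load 125/425]
  75 → disc 2  [load 200/425]
  250 → disc 3 (new)  [load 250/425]
  100 → disc 2  [load 300/425]
  325 → disc 4 (new)  [load 325/425]
  50 → disc 2  [load 350/425]
  275 → disc 5 (new)  [load 275/425]
  75 → disc 2  [load 425/425]
  100 → disc 3  [load 350/425]
  100 → disc 4  [load 425/425]
5 discs opened.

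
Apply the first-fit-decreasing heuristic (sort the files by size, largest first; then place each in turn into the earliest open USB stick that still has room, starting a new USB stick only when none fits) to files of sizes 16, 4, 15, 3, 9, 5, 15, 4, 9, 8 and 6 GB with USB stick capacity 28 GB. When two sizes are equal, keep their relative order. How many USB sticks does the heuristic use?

4

Sorted descending: 16, 15, 15, 9, 9, 8, 6, 5, 4, 4, 3.
  16 → USB stick 1 (new)  [load 16/28]
  15 → USB stick 2 (new)  [load 15/28]
  15 → USB stick 3 (new)  [load 15/28]
  9 → USB stick 1  [load 25/28]
  9 → USB stick 2  [load 24/28]
  8 → USB stick 3  [load 23/28]
  6 → USB stick 4 (new)  [load 6/28]
  5 → USB stick 3  [load 28/28]
  4 → USB stick 2  [load 28/28]
  4 → USB stick 4  [load 10/28]
  3 → USB stick 1  [load 28/28]
4 USB sticks opened.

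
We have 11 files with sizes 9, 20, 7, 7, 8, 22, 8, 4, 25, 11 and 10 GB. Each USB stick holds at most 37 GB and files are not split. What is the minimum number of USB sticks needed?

4

Total = 25 + 22 + 20 + 11 + 10 + 9 + 8 + 8 + 7 + 7 + 4 = 131 GB.
Lower bound: ⌈131/37⌉ = 4 USB sticks.
A packing using 4 USB sticks:
  USB stick 1: 25 + 11 = 36
  USB stick 2: 22 + 10 + 4 = 36
  USB stick 3: 20 + 9 + 8 = 37
  USB stick 4: 8 + 7 + 7 = 22
This matches the lower bound, so 4 is optimal.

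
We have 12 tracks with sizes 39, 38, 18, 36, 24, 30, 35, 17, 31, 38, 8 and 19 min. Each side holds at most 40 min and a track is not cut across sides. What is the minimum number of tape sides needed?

Total = 39 + 38 + 38 + 36 + 35 + 31 + 30 + 24 + 19 + 18 + 17 + 8 = 333 min.
Lower bound: ⌈333/40⌉ = 9 tape sides.
A packing using 10 tape sides:
  side 1: 39 = 39
  side 2: 38 = 38
  side 3: 38 = 38
  side 4: 36 = 36
  side 5: 35 = 35
  side 6: 31 + 8 = 39
  side 7: 30 = 30
  side 8: 24 = 24
  side 9: 19 + 18 = 37
  side 10: 17 = 17
No arrangement into 9 tape sides stays within capacity, so 10 is optimal.

10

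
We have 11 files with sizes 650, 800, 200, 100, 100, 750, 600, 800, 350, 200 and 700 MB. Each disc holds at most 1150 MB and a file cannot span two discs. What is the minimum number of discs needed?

6

Total = 800 + 800 + 750 + 700 + 650 + 600 + 350 + 200 + 200 + 100 + 100 = 5250 MB.
Lower bound: ⌈5250/1150⌉ = 5 discs.
Also, 6 files each exceed 575 MB, and no two of those can share a disc, so at least 6 discs are needed.
A packing using 6 discs:
  disc 1: 800 + 350 = 1150
  disc 2: 800 + 200 + 100 = 1100
  disc 3: 750 + 200 + 100 = 1050
  disc 4: 700 = 700
  disc 5: 650 = 650
  disc 6: 600 = 600
This matches the lower bound, so 6 is optimal.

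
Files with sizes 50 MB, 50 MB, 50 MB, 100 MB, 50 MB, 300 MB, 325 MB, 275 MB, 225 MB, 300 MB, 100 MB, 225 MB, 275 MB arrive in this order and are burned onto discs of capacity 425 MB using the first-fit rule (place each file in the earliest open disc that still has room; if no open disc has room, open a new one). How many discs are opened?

  50 → disc 1 (new)  [load 50/425]
  50 → disc 1  [load 100/425]
  50 → disc 1  [load 150/425]
  100 → disc 1  [load 250/425]
  50 → disc 1  [load 300/425]
  300 → disc 2 (new)  [load 300/425]
  325 → disc 3 (new)  [load 325/425]
  275 → disc 4 (new)  [load 275/425]
  225 → disc 5 (new)  [load 225/425]
  300 → disc 6 (new)  [load 300/425]
  100 → disc 1  [load 400/425]
  225 → disc 7 (new)  [load 225/425]
  275 → disc 8 (new)  [load 275/425]
8 discs opened.

8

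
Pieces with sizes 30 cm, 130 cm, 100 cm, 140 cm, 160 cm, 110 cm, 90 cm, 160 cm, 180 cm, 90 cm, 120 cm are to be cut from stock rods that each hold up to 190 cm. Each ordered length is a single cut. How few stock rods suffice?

Total = 180 + 160 + 160 + 140 + 130 + 120 + 110 + 100 + 90 + 90 + 30 = 1310 cm.
Lower bound: ⌈1310/190⌉ = 7 stock rods.
Also, 8 pieces each exceed 95 cm, and no two of those can share a stock rod, so at least 8 stock rods are needed.
A packing using 9 stock rods:
  stock rod 1: 180 = 180
  stock rod 2: 160 + 30 = 190
  stock rod 3: 160 = 160
  stock rod 4: 140 = 140
  stock rod 5: 130 = 130
  stock rod 6: 120 = 120
  stock rod 7: 110 = 110
  stock rod 8: 100 + 90 = 190
  stock rod 9: 90 = 90
No arrangement into 8 stock rods stays within capacity, so 9 is optimal.

9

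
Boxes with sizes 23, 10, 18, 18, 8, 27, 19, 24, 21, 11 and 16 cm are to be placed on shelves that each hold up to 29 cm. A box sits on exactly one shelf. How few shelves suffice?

Total = 27 + 24 + 23 + 21 + 19 + 18 + 18 + 16 + 11 + 10 + 8 = 195 cm.
Lower bound: ⌈195/29⌉ = 7 shelves.
Also, 8 boxes each exceed 29/2 cm, and no two of those can share a shelf, so at least 8 shelves are needed.
A packing using 8 shelves:
  shelf 1: 27 = 27
  shelf 2: 24 = 24
  shelf 3: 23 = 23
  shelf 4: 21 + 8 = 29
  shelf 5: 19 + 10 = 29
  shelf 6: 18 + 11 = 29
  shelf 7: 18 = 18
  shelf 8: 16 = 16
This matches the lower bound, so 8 is optimal.

8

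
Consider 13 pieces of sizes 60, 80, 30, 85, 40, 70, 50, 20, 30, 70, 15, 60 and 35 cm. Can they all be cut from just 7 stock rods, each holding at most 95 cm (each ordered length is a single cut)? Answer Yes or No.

Total = 645 cm; ⌈645/95⌉ = 7.
The bound of 7 does not rule out 7, but exhaustive search shows no assignment into 7 stock rods of capacity 95 cm exists — the minimum is 8.

No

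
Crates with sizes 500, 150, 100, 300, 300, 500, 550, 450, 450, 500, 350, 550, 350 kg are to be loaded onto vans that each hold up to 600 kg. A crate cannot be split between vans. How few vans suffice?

10

Total = 550 + 550 + 500 + 500 + 500 + 450 + 450 + 350 + 350 + 300 + 300 + 150 + 100 = 5050 kg.
Lower bound: ⌈5050/600⌉ = 9 vans.
A packing using 10 vans:
  van 1: 550 = 550
  van 2: 550 = 550
  van 3: 500 + 100 = 600
  van 4: 500 = 500
  van 5: 500 = 500
  van 6: 450 + 150 = 600
  van 7: 450 = 450
  van 8: 350 = 350
  van 9: 350 = 350
  van 10: 300 + 300 = 600
No arrangement into 9 vans stays within capacity, so 10 is optimal.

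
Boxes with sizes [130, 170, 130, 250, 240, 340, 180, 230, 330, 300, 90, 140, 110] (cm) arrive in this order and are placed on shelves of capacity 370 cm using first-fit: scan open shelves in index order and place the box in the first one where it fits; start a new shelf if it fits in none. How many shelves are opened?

  130 → shelf 1 (new)  [load 130/370]
  170 → shelf 1  [load 300/370]
  130 → shelf 2 (new)  [load 130/370]
  250 → shelf 3 (new)  [load 250/370]
  240 → shelf 2  [load 370/370]
  340 → shelf 4 (new)  [load 340/370]
  180 → shelf 5 (new)  [load 180/370]
  230 → shelf 6 (new)  [load 230/370]
  330 → shelf 7 (new)  [load 330/370]
  300 → shelf 8 (new)  [load 300/370]
  90 → shelf 3  [load 340/370]
  140 → shelf 5  [load 320/370]
  110 → shelf 6  [load 340/370]
8 shelves opened.

8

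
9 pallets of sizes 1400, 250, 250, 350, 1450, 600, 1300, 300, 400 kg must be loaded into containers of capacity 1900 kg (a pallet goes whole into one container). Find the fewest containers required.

4

Total = 1450 + 1400 + 1300 + 600 + 400 + 350 + 300 + 250 + 250 = 6300 kg.
Lower bound: ⌈6300/1900⌉ = 4 containers.
A packing using 4 containers:
  container 1: 1450 + 400 = 1850
  container 2: 1400 + 350 = 1750
  container 3: 1300 + 600 = 1900
  container 4: 300 + 250 + 250 = 800
This matches the lower bound, so 4 is optimal.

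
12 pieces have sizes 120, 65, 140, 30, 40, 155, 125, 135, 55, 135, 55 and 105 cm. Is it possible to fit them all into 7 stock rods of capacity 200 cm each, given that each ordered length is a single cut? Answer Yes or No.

Yes

A valid assignment using 7 stock rods:
  stock rod 1: 155 + 40 = 195
  stock rod 2: 140 + 55 = 195
  stock rod 3: 135 + 65 = 200
  stock rod 4: 135 + 55 = 190
  stock rod 5: 125 + 30 = 155
  stock rod 6: 120 = 120
  stock rod 7: 105 = 105
Every load is within 200 cm, so 7 stock rods suffice.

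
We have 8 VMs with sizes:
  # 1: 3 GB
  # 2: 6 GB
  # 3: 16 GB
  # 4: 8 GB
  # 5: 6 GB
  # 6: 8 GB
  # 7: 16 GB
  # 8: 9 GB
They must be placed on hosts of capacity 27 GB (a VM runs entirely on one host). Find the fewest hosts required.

Total = 16 + 16 + 9 + 8 + 8 + 6 + 6 + 3 = 72 GB.
Lower bound: ⌈72/27⌉ = 3 hosts.
A packing using 3 hosts:
  host 1: 16 + 9 = 25
  host 2: 16 + 8 + 3 = 27
  host 3: 8 + 6 + 6 = 20
This matches the lower bound, so 3 is optimal.

3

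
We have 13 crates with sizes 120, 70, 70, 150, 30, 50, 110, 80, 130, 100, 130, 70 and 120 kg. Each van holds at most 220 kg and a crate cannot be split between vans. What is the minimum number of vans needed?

Total = 150 + 130 + 130 + 120 + 120 + 110 + 100 + 80 + 70 + 70 + 70 + 50 + 30 = 1230 kg.
Lower bound: ⌈1230/220⌉ = 6 vans.
A packing using 6 vans:
  van 1: 150 + 70 = 220
  van 2: 130 + 80 = 210
  van 3: 130 + 70 = 200
  van 4: 120 + 100 = 220
  van 5: 120 + 70 + 30 = 220
  van 6: 110 + 50 = 160
This matches the lower bound, so 6 is optimal.

6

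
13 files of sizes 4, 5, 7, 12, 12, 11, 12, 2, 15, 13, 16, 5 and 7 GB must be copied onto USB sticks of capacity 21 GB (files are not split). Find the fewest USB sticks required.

Total = 16 + 15 + 13 + 12 + 12 + 12 + 11 + 7 + 7 + 5 + 5 + 4 + 2 = 121 GB.
Lower bound: ⌈121/21⌉ = 6 USB sticks.
Also, 7 files each exceed 21/2 GB, and no two of those can share a USB stick, so at least 7 USB sticks are needed.
A packing using 7 USB sticks:
  USB stick 1: 16 + 5 = 21
  USB stick 2: 15 + 5 = 20
  USB stick 3: 13 + 7 = 20
  USB stick 4: 12 + 7 + 2 = 21
  USB stick 5: 12 + 4 = 16
  USB stick 6: 12 = 12
  USB stick 7: 11 = 11
This matches the lower bound, so 7 is optimal.

7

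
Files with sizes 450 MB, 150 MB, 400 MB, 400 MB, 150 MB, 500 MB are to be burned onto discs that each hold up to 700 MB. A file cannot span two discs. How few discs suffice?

Total = 500 + 450 + 400 + 400 + 150 + 150 = 2050 MB.
Lower bound: ⌈2050/700⌉ = 3 discs.
Also, 4 files each exceed 350 MB, and no two of those can share a disc, so at least 4 discs are needed.
A packing using 4 discs:
  disc 1: 500 + 150 = 650
  disc 2: 450 + 150 = 600
  disc 3: 400 = 400
  disc 4: 400 = 400
This matches the lower bound, so 4 is optimal.

4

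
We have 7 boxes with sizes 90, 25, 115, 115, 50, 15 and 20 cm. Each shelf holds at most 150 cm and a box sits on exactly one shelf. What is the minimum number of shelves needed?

Total = 115 + 115 + 90 + 50 + 25 + 20 + 15 = 430 cm.
Lower bound: ⌈430/150⌉ = 3 shelves.
A packing using 3 shelves:
  shelf 1: 115 + 25 = 140
  shelf 2: 115 + 20 + 15 = 150
  shelf 3: 90 + 50 = 140
This matches the lower bound, so 3 is optimal.

3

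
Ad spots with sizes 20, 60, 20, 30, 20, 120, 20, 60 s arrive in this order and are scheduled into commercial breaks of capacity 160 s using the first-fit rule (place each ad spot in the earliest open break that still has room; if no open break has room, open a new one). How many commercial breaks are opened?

3

  20 → break 1 (new)  [load 20/160]
  60 → break 1  [load 80/160]
  20 → break 1  [load 100/160]
  30 → break 1  [load 130/160]
  20 → break 1  [load 150/160]
  120 → break 2 (new)  [load 120/160]
  20 → break 2  [load 140/160]
  60 → break 3 (new)  [load 60/160]
3 commercial breaks opened.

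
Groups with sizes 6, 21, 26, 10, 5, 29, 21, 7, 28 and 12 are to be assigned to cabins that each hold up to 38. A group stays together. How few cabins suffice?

5

Total = 29 + 28 + 26 + 21 + 21 + 12 + 10 + 7 + 6 + 5 = 165.
Lower bound: ⌈165/38⌉ = 5 cabins.
A packing using 5 cabins:
  cabin 1: 29 + 7 = 36
  cabin 2: 28 + 10 = 38
  cabin 3: 26 + 12 = 38
  cabin 4: 21 + 6 + 5 = 32
  cabin 5: 21 = 21
This matches the lower bound, so 5 is optimal.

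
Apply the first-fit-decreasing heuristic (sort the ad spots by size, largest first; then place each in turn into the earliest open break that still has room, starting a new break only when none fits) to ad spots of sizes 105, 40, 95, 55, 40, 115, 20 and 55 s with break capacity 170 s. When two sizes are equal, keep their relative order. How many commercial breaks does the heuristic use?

4

Sorted descending: 115, 105, 95, 55, 55, 40, 40, 20.
  115 → break 1 (new)  [load 115/170]
  105 → break 2 (new)  [load 105/170]
  95 → break 3 (new)  [load 95/170]
  55 → break 1  [load 170/170]
  55 → break 2  [load 160/170]
  40 → break 3  [load 135/170]
  40 → break 4 (new)  [load 40/170]
  20 → break 3  [load 155/170]
4 commercial breaks opened.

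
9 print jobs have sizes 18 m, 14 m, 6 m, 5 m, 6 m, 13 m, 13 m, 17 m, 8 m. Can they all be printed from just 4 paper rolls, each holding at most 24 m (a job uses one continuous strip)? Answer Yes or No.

Total = 100 m; ⌈100/24⌉ = 5.
At least 5 paper rolls are required, but only 4 are allowed.

No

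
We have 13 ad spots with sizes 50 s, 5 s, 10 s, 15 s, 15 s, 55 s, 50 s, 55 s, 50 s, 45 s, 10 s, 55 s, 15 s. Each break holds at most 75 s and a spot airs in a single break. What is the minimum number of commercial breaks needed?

7

Total = 55 + 55 + 55 + 50 + 50 + 50 + 45 + 15 + 15 + 15 + 10 + 10 + 5 = 430 s.
Lower bound: ⌈430/75⌉ = 6 commercial breaks.
Also, 7 ad spots each exceed 75/2 s, and no two of those can share a break, so at least 7 commercial breaks are needed.
A packing using 7 commercial breaks:
  break 1: 55 + 15 + 5 = 75
  break 2: 55 + 15 = 70
  break 3: 55 + 15 = 70
  break 4: 50 + 10 + 10 = 70
  break 5: 50 = 50
  break 6: 50 = 50
  break 7: 45 = 45
This matches the lower bound, so 7 is optimal.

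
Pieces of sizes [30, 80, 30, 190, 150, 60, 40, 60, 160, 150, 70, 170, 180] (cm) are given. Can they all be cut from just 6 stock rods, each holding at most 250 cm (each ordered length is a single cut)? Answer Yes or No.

Yes

A valid assignment using 6 stock rods:
  stock rod 1: 190 + 60 = 250
  stock rod 2: 180 + 70 = 250
  stock rod 3: 170 + 80 = 250
  stock rod 4: 160 + 60 + 30 = 250
  stock rod 5: 150 + 40 + 30 = 220
  stock rod 6: 150 = 150
Every load is within 250 cm, so 6 stock rods suffice.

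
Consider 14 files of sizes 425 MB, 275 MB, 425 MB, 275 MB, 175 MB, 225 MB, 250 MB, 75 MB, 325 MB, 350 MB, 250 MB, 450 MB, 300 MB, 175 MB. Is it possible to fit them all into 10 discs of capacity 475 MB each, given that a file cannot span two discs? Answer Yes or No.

Yes

A valid assignment using 10 discs:
  disc 1: 450 = 450
  disc 2: 425 = 425
  disc 3: 425 = 425
  disc 4: 350 + 75 = 425
  disc 5: 325 = 325
  disc 6: 300 + 175 = 475
  disc 7: 275 + 175 = 450
  disc 8: 275 = 275
  disc 9: 250 + 225 = 475
  disc 10: 250 = 250
Every load is within 475 MB, so 10 discs suffice.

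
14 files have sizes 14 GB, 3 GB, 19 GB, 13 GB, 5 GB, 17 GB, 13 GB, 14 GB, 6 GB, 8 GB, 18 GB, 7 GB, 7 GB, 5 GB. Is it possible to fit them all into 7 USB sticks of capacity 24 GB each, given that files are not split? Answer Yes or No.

Yes

A valid assignment using 7 USB sticks:
  USB stick 1: 19 + 5 = 24
  USB stick 2: 18 + 6 = 24
  USB stick 3: 17 + 7 = 24
  USB stick 4: 14 + 8 = 22
  USB stick 5: 14 + 7 + 3 = 24
  USB stick 6: 13 + 5 = 18
  USB stick 7: 13 = 13
Every load is within 24 GB, so 7 USB sticks suffice.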